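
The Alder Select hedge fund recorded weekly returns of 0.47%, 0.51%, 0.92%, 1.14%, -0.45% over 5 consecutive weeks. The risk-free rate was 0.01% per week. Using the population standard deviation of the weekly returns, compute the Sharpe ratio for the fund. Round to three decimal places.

r̄ = (0.47 + 0.51 + 0.92 + 1.14 − 0.45) / 5 = 0.5180%
Population std dev = √[1.4879 / 5] = 0.5455%
Sharpe = (r̄ − rf) / σ = (0.5180 − 0.01) / 0.5455 = 0.5080 / 0.5455 = 0.9313

0.931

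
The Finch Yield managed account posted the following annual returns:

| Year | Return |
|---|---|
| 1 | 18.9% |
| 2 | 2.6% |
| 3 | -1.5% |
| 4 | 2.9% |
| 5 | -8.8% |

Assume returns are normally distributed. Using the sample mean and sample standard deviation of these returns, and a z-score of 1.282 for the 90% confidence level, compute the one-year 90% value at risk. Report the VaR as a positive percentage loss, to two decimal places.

r̄ = (18.9 + 2.6 − 1.5 + 2.9 − 8.8) / 5 = 14.10 / 5 = 2.8200%
Sample σ = √[Σ(r − r̄)² / 4] = √[412.3080 / 4] = √103.0770 = 10.1527%
VaR = −(r̄ − z·σ) = −(2.8200 − 1.282 × 10.1527) = −(-10.1958) = 10.1958%

10.20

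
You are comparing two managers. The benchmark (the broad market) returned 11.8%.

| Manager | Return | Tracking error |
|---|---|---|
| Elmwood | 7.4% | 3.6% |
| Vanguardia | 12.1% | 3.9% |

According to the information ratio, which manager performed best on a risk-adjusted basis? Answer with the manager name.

Vanguardia

Elmwood: IR = (7.4% − 11.8%) / 3.6% = -1.222
Vanguardia: IR = (12.1% − 11.8%) / 3.9% = 0.077
Highest: Vanguardia (0.077).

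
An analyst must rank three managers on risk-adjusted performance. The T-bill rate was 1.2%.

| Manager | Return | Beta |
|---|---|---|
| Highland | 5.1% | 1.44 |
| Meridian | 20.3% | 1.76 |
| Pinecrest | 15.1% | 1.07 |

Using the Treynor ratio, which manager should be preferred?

Pinecrest

Highland: Treynor = (5.1% − 1.2%) / 1.44 = 2.708
Meridian: Treynor = (20.3% − 1.2%) / 1.76 = 10.852
Pinecrest: Treynor = (15.1% − 1.2%) / 1.07 = 12.991
Highest: Pinecrest (12.991).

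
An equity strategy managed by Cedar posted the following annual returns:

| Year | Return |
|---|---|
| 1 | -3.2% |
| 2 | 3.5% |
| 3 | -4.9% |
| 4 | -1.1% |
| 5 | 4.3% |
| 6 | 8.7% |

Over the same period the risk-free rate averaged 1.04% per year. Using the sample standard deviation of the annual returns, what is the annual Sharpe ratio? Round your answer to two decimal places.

r̄ = (-3.2 + 3.5 − 4.9 − 1.1 + 4.3 + 8.7) / 6 = 7.30 / 6 = 1.2167%
Sample std dev = √[133.0083 / 5] = 5.1577%
Sharpe = (r̄ − rf) / σ = (1.2167 − 1.04) / 5.1577 = 0.1767 / 5.1577 = 0.0343

0.03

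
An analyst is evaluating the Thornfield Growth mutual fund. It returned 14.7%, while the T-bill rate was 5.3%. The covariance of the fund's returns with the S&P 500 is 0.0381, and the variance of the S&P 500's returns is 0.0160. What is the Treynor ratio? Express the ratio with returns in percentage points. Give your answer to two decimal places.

β = Cov / Var = 0.0381 / 0.0160 = 2.3813
Treynor = (Rp − Rf) / β = (14.7% − 5.3%) / 2.3813 = 9.40 / 2.3813 = 3.9474

3.95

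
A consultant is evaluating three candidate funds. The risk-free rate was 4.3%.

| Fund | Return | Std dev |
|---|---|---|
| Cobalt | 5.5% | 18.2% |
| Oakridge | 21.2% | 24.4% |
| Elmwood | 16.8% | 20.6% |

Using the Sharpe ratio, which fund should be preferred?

Cobalt: Sharpe ratio = (5.5% − 4.3%) / 18.2% = 0.066
Oakridge: Sharpe ratio = (21.2% − 4.3%) / 24.4% = 0.693
Elmwood: Sharpe ratio = (16.8% − 4.3%) / 20.6% = 0.607
Highest: Oakridge (0.693).

Oakridge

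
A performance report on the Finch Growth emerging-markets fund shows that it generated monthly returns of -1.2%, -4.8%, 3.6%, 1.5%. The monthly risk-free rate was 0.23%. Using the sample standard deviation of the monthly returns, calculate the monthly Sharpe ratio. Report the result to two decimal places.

-0.13

r̄ = (-1.2 − 4.8 + 3.6 + 1.5) / 4 = -0.2250%
Σ(r − r̄)² = (-1.2 − (-0.2250))² + (-4.8 − (-0.2250))² + (3.6 − (-0.2250))² + … = 39.4875
σ = √[39.4875 / 3] = 3.6280%
Sharpe = (r̄ − rf) / σ = (-0.2250 − 0.23) / 3.6280 = -0.4550 / 3.6280 = -0.1254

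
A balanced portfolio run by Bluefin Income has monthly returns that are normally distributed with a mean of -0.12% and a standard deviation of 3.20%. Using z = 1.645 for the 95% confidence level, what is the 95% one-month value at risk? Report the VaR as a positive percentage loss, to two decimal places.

5.38

VaR (as % loss) = −(μ − z·σ) = −(-0.12% − 1.645 × 3.20%) = −(-5.3840%) = 5.3840%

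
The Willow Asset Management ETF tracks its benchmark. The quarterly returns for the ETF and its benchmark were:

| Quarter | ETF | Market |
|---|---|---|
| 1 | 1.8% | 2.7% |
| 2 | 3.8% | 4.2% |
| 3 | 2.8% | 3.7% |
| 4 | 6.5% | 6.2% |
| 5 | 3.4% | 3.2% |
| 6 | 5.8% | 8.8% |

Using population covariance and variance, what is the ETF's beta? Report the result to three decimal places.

r̄p = 4.0167%,  r̄m = 4.8000%
Cov = Σ(rp − r̄p)(rm − r̄m) / 6 = 2.9533
Var(rm) = Σ(rm − r̄m)² / 6 = 4.4167
β = Cov / Var = 2.9533 / 4.4167 = 0.6687

0.669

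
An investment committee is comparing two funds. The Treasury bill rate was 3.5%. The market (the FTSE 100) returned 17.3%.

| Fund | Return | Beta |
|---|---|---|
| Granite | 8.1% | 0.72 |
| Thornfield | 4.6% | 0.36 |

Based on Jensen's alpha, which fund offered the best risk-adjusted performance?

Thornfield

Granite: α = 8.1% − [3.5% + 0.72 × (17.3% − 3.5%)] = -5.336
Thornfield: α = 4.6% − [3.5% + 0.36 × (17.3% − 3.5%)] = -3.868
Highest: Thornfield (-3.868).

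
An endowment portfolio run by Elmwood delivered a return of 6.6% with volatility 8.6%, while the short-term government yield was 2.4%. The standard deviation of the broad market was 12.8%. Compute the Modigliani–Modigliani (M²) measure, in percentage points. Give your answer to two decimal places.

Sharpe = (Rp − Rf) / σp = (6.6% − 2.4%) / 8.6% = 0.4884
M² = Rf + Sharpe × σm = 2.4% + 0.4884 × 12.8% = 8.6515%

8.65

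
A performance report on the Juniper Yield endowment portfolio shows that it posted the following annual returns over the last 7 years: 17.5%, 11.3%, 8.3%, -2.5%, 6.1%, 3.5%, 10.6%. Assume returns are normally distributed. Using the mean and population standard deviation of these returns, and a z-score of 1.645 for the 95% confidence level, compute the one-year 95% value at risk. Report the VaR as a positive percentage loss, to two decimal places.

r̄ = (17.5 + 11.3 + 8.3 − 2.5 + 6.1 + 3.5 + 10.6) / 7 = 7.8286%
Σ(r − r̄)² = 241.8943; population σ = √(241.8943/7) = 5.8785%
VaR = −(r̄ − z·σ) = −(7.8286 − 1.645 × 5.8785) = −(-1.8415) = 1.8415%

1.84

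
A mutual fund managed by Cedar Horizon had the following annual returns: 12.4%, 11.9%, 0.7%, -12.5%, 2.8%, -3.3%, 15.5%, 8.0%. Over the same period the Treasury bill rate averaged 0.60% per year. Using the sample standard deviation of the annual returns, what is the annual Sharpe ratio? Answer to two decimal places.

r̄ = (12.4 + 11.9 + 0.7 − 12.5 + 2.8 − 3.3 + 15.5 + 8) / 8 = 4.4375%
Σ(r − r̄)² = (12.4 − 4.4375)² + (11.9 − 4.4375)² + … = 617.5588
σ = √[617.5588 / 7] = 9.3927%
Sharpe = (r̄ − rf) / σ = (4.4375 − 0.6) / 9.3927 = 3.8375 / 9.3927 = 0.4086

0.41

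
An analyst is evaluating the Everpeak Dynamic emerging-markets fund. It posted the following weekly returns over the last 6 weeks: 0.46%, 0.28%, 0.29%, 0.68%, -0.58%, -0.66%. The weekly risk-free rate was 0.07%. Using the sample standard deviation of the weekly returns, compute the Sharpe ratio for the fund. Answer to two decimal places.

r̄ = (0.46 + 0.28 + 0.29 + 0.68 − 0.58 − 0.66) / 6 = 0.0783%
Σ(r − r̄)² = 1.5717; sample σ = √(1.5717/5) = 0.5607%
Sharpe = (r̄ − rf) / σ = (0.0783 − 0.07) / 0.5607 = 0.0083 / 0.5607 = 0.0148

0.01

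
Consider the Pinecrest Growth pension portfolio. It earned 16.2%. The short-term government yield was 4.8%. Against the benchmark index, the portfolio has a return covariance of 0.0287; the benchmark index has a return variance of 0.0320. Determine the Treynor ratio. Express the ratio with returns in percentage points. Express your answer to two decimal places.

12.71

β = Cov / Var = 0.0287 / 0.0320 = 0.8969
Treynor = (Rp − Rf) / β = (16.2% − 4.8%) / 0.8969 = 11.40 / 0.8969 = 12.7104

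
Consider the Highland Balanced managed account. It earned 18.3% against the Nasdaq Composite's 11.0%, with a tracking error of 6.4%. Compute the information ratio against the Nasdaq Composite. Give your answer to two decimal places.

IR = (Rp − Rb) / TE = (18.3% − 11.0%) / 6.4% = 7.30% / 6.4% = 1.1406

1.14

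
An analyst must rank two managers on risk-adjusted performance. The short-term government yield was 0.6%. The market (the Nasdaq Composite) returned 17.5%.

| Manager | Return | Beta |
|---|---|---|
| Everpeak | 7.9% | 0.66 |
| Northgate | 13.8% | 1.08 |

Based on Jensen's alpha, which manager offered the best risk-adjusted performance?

Everpeak: α = 7.9% − [0.6% + 0.66 × (17.5% − 0.6%)] = -3.854
Northgate: α = 13.8% − [0.6% + 1.08 × (17.5% − 0.6%)] = -5.052
Highest: Everpeak (-3.854).

Everpeak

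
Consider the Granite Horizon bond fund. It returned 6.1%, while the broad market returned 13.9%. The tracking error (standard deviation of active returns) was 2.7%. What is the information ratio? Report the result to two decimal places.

-2.89

IR = (Rp − Rb) / TE = (6.1% − 13.9%) / 2.7% = -7.80% / 2.7% = -2.8889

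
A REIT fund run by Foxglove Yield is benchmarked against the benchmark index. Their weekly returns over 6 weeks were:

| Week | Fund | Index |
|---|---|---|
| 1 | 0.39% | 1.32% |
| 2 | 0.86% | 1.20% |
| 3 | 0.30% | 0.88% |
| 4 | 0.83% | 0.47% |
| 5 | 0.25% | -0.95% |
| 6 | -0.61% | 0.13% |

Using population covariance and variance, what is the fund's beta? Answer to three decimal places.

0.242

r̄p = 0.3367%,  r̄m = 0.5083%
Cov = Σ(rp − r̄p)(rm − r̄m) / 6 = 0.1429
Var(rm) = Σ(rm − r̄m)² / 6 = 0.5911
β = Cov / Var = 0.1429 / 0.5911 = 0.2418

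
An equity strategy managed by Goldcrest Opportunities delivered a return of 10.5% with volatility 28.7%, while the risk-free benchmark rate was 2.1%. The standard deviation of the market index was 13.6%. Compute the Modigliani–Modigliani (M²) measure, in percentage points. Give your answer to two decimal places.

Sharpe = (Rp − Rf) / σp = (10.5% − 2.1%) / 28.7% = 0.2927
M² = Rf + Sharpe × σm = 2.1% + 0.2927 × 13.6% = 6.0807%

6.08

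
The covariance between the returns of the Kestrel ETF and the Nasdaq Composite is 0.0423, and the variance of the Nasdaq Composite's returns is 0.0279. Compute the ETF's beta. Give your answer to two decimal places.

β = Cov(Rp, Rm) / Var(Rm) = 0.0423 / 0.0279 = 1.5161

1.52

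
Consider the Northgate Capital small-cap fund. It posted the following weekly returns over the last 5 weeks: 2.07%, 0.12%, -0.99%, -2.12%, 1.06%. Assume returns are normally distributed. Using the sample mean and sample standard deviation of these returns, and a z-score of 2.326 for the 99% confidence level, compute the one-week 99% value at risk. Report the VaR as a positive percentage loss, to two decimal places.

Mean return r̄ = 0.140 / 5 = 0.0280%
Σ(r − r̄)² = 10.8935; sample σ = √(10.8935/4) = 1.6503%
VaR = −(r̄ − z·σ) = −(0.0280 − 2.326 × 1.6503) = −(-3.8106) = 3.8106%

3.81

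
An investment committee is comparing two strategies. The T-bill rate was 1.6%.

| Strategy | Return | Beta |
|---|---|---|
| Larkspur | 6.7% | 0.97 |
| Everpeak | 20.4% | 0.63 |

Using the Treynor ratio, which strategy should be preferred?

Larkspur: Treynor = (6.7% − 1.6%) / 0.97 = 5.258
Everpeak: Treynor = (20.4% − 1.6%) / 0.63 = 29.841
Highest: Everpeak (29.841).

Everpeak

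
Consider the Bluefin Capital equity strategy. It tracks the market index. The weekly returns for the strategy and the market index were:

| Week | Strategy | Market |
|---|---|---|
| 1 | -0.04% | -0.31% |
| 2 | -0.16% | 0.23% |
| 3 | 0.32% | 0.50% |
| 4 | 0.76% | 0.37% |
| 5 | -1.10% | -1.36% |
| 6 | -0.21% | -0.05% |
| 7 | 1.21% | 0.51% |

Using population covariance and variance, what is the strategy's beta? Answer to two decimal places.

r̄p = 0.1114%,  r̄m = -0.0157%
Cov = Σ(rp − r̄p)(rm − r̄m) / 7 = 0.3647
Var(rm) = Σ(rm − r̄m)² / 7 = 0.3781
β = Cov / Var = 0.3647 / 0.3781 = 0.9646

0.96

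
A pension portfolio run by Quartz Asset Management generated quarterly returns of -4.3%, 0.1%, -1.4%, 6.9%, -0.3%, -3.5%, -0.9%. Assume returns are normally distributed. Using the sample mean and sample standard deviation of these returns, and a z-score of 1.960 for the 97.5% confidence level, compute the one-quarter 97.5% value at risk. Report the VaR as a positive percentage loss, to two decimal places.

7.62

r̄ = (-4.3 + 0.1 − 1.4 + 6.9 − 0.3 − 3.5 − 0.9) / 7 = -3.40 / 7 = -0.4857%
Sample σ = √[Σ(r − r̄)² / 6] = √[79.5686 / 6] = √13.2614 = 3.6416%
VaR = −(r̄ − z·σ) = −(-0.4857 − 1.960 × 3.6416) = −(-7.6232) = 7.6232%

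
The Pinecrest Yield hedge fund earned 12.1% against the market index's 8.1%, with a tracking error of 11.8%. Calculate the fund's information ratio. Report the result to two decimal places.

0.34

IR = (Rp − Rb) / TE = (12.1% − 8.1%) / 11.8% = 4.00% / 11.8% = 0.3390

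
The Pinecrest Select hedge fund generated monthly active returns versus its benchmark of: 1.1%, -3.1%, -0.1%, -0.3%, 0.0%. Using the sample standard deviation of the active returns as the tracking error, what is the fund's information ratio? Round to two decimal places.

-0.31

r̄ = (1.1 − 3.1 − 0.1 − 0.3 + 0) / 5 = -0.4800%
Sample std dev = √[9.7680 / 4] = 1.5627%
IR = r̄ / tracking error = -0.4800 / 1.5627 = -0.3072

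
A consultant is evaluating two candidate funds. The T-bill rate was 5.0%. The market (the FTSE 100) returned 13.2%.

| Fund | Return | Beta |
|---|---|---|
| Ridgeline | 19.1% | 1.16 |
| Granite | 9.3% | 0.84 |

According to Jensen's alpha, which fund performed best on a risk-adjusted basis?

Ridgeline: α = 19.1% − [5.0% + 1.16 × (13.2% − 5.0%)] = 4.588
Granite: α = 9.3% − [5.0% + 0.84 × (13.2% − 5.0%)] = -2.588
Highest: Ridgeline (4.588).

Ridgeline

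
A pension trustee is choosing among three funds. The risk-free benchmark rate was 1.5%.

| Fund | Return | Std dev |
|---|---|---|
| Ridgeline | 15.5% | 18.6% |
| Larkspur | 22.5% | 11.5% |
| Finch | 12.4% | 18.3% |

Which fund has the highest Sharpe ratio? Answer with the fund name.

Ridgeline: Sharpe ratio = (15.5% − 1.5%) / 18.6% = 0.753
Larkspur: Sharpe ratio = (22.5% − 1.5%) / 11.5% = 1.826
Finch: Sharpe ratio = (12.4% − 1.5%) / 18.3% = 0.596
Highest: Larkspur (1.826).

Larkspur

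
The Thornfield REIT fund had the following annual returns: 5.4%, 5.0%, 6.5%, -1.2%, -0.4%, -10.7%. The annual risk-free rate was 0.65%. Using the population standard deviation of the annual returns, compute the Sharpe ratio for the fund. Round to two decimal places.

0.02

Mean return r̄ = 4.60 / 6 = 0.7667%
Population std dev = √[208.9733 / 6] = 5.9016%
Sharpe = (r̄ − rf) / σ = (0.7667 − 0.65) / 5.9016 = 0.1167 / 5.9016 = 0.0198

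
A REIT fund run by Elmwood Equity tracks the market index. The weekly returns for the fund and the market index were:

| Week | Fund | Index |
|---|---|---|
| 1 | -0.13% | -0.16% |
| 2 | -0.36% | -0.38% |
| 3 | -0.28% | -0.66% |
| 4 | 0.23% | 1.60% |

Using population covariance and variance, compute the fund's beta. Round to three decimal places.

0.245

r̄p = -0.1350%,  r̄m = 0.1000%
Cov = Σ(rp − r̄p)(rm − r̄m) / 4 = 0.1911
Var(rm) = Σ(rm − r̄m)² / 4 = 0.7814
β = Cov / Var = 0.1911 / 0.7814 = 0.2446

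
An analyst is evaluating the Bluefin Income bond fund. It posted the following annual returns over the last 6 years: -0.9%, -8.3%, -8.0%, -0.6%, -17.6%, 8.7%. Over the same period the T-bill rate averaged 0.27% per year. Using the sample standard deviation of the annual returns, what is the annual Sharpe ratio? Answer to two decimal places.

r̄ = (-0.9 − 8.3 − 8 − 0.6 − 17.6 + 8.7) / 6 = -26.70 / 6 = -4.4500%
Sample std dev = √[400.6950 / 5] = 8.9520%
Sharpe = (r̄ − rf) / σ = (-4.4500 − 0.27) / 8.9520 = -4.7200 / 8.9520 = -0.5273

-0.53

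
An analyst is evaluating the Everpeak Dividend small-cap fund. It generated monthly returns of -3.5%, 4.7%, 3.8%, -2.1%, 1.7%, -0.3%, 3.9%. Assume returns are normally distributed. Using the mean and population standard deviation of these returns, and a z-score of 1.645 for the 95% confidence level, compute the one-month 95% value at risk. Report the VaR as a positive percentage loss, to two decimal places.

3.72

r̄ = (-3.5 + 4.7 + 3.8 − 2.1 + 1.7 − 0.3 + 3.9) / 7 = 1.1714%
Population σ = √[Σ(r − r̄)² / 7] = √[61.7743 / 7] = √8.8249 = 2.9707%
VaR = −(r̄ − z·σ) = −(1.1714 − 1.645 × 2.9707) = −(-3.7154) = 3.7154%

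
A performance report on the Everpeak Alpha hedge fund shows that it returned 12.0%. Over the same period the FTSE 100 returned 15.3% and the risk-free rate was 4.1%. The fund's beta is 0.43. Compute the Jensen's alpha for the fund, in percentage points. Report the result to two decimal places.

3.08

CAPM expected return = Rf + β(Rm − Rf) = 4.1% + 0.43 × (15.3% − 4.1%) = 4.1 + 0.43 × 11.20 = 8.9160%
Jensen's α = Rp − E[R] = 12.0% − 8.9160% = 3.0840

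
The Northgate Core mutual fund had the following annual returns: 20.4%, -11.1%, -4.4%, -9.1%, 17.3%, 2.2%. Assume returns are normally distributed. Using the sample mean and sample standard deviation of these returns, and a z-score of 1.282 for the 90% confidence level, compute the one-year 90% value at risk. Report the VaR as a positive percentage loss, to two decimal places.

r̄ = (20.4 − 11.1 − 4.4 − 9.1 + 17.3 + 2.2) / 6 = 2.5500%
Σ(r − r̄)² = (20.4 − 2.5500)² + (-11.1 − 2.5500)² + (-4.4 − 2.5500)² + … = 906.6550
sample σ = √(906.6550 / 5) = √181.3310 = 13.4659%
VaR = −(r̄ − z·σ) = −(2.5500 − 1.282 × 13.4659) = −(-14.7133) = 14.7133%

14.71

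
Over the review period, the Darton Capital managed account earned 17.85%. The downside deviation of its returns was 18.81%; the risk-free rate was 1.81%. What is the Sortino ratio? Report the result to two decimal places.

Sortino = (Rp − Rf) / σd = (17.85% − 1.81%) / 18.81% = 16.04% / 18.81% = 0.8527

0.85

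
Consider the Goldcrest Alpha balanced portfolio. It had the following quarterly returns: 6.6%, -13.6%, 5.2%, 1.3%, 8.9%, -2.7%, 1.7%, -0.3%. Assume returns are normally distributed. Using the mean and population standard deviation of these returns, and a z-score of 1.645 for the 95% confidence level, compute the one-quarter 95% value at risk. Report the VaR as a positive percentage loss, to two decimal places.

r̄ = (6.6 − 13.6 + 5.2 + 1.3 + 8.9 − 2.7 + 1.7 − 0.3) / 8 = 0.8875%
Σ(r − r̄)² = (6.6 − 0.8875)² + (-13.6 − 0.8875)² + (5.2 − 0.8875)² + … = 340.4288
population σ = √(340.4288 / 8) = √42.5536 = 6.5233%
VaR = −(r̄ − z·σ) = −(0.8875 − 1.645 × 6.5233) = −(-9.8433) = 9.8433%

9.84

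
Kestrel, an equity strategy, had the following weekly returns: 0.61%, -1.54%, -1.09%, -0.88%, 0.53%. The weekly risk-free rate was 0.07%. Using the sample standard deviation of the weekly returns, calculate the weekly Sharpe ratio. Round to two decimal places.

Mean return r̄ = -2.370 / 5 = -0.4740%
Σ(r − r̄)² = 3.8637; sample σ = √(3.8637/4) = 0.9828%
Sharpe = (r̄ − rf) / σ = (-0.4740 − 0.07) / 0.9828 = -0.5440 / 0.9828 = -0.5535

-0.55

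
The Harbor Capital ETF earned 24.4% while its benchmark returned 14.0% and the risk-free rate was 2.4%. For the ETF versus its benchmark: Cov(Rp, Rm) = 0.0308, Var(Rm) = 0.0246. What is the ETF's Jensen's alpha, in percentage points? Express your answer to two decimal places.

7.48

β = Cov / Var = 0.0308 / 0.0246 = 1.2520
E[R] = Rf + β(Rm − Rf) = 2.4% + 1.2520 × (14.0% − 2.4%) = 16.9232%
α = Rp − E[R] = 24.4% − 16.9232% = 7.4768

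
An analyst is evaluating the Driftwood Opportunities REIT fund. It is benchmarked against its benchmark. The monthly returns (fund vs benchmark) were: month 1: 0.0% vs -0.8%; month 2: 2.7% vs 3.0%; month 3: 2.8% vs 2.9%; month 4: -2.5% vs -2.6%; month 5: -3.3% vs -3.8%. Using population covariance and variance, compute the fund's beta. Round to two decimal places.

r̄p = -0.0600%,  r̄m = -0.2600%
Cov = Σ(rp − r̄p)(rm − r̄m) / 5 = 7.0364
Var(rm) = Σ(rm − r̄m)² / 5 = 7.7824
β = Cov / Var = 7.0364 / 7.7824 = 0.9041

0.90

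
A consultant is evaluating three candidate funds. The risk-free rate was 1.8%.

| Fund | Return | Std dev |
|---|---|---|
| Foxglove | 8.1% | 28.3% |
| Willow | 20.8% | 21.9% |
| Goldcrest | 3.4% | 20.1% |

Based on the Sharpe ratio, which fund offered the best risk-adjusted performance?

Willow

Foxglove: Sharpe ratio = (8.1% − 1.8%) / 28.3% = 0.223
Willow: Sharpe ratio = (20.8% − 1.8%) / 21.9% = 0.868
Goldcrest: Sharpe ratio = (3.4% − 1.8%) / 20.1% = 0.080
Highest: Willow (0.868).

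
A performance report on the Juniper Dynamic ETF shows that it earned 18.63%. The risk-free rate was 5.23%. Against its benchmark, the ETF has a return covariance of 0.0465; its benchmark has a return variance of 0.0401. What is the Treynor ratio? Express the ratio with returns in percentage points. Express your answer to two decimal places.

11.56

β = Cov / Var = 0.0465 / 0.0401 = 1.1596
Treynor = (Rp − Rf) / β = (18.63% − 5.23%) / 1.1596 = 13.40 / 1.1596 = 11.5557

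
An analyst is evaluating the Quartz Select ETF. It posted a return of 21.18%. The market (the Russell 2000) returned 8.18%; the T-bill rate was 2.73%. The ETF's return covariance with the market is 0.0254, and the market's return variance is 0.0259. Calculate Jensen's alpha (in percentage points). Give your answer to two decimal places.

13.11

β = Cov / Var = 0.0254 / 0.0259 = 0.9807
E[R] = Rf + β(Rm − Rf) = 2.73% + 0.9807 × (8.18% − 2.73%) = 8.0748%
α = Rp − E[R] = 21.18% − 8.0748% = 13.1052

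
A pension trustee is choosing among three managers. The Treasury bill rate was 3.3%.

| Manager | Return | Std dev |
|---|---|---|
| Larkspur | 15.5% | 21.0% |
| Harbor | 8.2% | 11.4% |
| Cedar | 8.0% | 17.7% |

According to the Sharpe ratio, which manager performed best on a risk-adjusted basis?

Larkspur: Sharpe ratio = (15.5% − 3.3%) / 21.0% = 0.581
Harbor: Sharpe ratio = (8.2% − 3.3%) / 11.4% = 0.430
Cedar: Sharpe ratio = (8.0% − 3.3%) / 17.7% = 0.266
Highest: Larkspur (0.581).

Larkspur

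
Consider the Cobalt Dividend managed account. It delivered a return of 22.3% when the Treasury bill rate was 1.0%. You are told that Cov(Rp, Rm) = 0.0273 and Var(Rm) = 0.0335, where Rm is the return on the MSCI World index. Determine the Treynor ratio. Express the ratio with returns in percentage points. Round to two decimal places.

β = Cov / Var = 0.0273 / 0.0335 = 0.8149
Treynor = (Rp − Rf) / β = (22.3% − 1.0%) / 0.8149 = 21.30 / 0.8149 = 26.1382

26.14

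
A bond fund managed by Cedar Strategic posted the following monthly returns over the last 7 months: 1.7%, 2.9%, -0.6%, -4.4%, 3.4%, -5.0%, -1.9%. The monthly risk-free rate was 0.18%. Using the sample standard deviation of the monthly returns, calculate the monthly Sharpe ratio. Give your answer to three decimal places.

-0.217

Mean return μ = -3.90 / 7 = -0.5571%
Σ(r − μ)² = (1.7 − (-0.5571))² + (2.9 − (-0.5571))² + (-0.6 − (-0.5571))² + … = 69.0171
σ = √[69.0171 / 6] = 3.3916%
Sharpe = (μ − rf) / σ = (-0.5571 − 0.18) / 3.3916 = -0.7371 / 3.3916 = -0.2173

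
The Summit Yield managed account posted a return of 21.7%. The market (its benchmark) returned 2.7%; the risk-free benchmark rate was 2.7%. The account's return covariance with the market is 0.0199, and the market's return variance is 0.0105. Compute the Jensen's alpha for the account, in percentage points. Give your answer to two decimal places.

β = Cov / Var = 0.0199 / 0.0105 = 1.8952
E[R] = Rf + β(Rm − Rf) = 2.7% + 1.8952 × (2.7% − 2.7%) = 2.7000%
α = Rp − E[R] = 21.7% − 2.7000% = 19.0000

19.00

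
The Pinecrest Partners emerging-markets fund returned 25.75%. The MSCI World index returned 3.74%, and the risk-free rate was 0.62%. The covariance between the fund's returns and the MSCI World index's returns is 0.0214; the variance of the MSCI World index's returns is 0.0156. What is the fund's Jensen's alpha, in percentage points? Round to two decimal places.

β = Cov / Var = 0.0214 / 0.0156 = 1.3718
E[R] = Rf + β(Rm − Rf) = 0.62% + 1.3718 × (3.74% − 0.62%) = 4.9000%
α = Rp − E[R] = 25.75% − 4.9000% = 20.8500

20.85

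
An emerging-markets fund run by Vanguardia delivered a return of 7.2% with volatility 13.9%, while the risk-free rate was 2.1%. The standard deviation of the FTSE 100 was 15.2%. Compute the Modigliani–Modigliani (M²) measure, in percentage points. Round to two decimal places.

Sharpe = (Rp − Rf) / σp = (7.2% − 2.1%) / 13.9% = 0.3669
M² = Rf + Sharpe × σm = 2.1% + 0.3669 × 15.2% = 7.6769%

7.68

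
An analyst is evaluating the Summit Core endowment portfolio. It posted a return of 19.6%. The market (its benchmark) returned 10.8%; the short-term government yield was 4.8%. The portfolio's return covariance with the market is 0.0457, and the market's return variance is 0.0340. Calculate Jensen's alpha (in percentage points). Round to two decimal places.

β = Cov / Var = 0.0457 / 0.0340 = 1.3441
E[R] = Rf + β(Rm − Rf) = 4.8% + 1.3441 × (10.8% − 4.8%) = 12.8646%
α = Rp − E[R] = 19.6% − 12.8646% = 6.7354

6.74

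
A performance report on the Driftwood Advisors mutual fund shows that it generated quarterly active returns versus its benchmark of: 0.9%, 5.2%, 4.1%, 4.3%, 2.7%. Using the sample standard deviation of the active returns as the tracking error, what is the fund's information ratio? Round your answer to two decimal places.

2.05

Mean return r̄ = 17.20 / 5 = 3.4400%
Sample std dev = √[11.2720 / 4] = 1.6787%
IR = r̄ / tracking error = 3.4400 / 1.6787 = 2.0492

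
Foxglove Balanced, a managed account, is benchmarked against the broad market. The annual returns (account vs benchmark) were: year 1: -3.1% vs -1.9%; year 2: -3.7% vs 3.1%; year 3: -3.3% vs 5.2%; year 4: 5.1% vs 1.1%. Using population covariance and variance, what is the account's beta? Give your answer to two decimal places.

r̄p = -1.2500%,  r̄m = 1.8750%
Cov = Σ(rp − r̄p)(rm − r̄m) / 4 = -1.9388
Var(rm) = Σ(rm − r̄m)² / 4 = 6.8519
β = Cov / Var = -1.9388 / 6.8519 = -0.2830

-0.28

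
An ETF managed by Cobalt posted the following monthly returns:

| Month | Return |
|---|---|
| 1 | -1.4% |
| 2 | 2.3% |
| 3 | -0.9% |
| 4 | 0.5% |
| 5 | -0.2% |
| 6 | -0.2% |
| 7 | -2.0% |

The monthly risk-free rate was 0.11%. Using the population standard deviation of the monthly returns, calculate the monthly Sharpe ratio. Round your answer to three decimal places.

-0.293

Mean return r̄ = -1.90 / 7 = -0.2714%
Σ(r − r̄)² = 11.8743; population σ = √(11.8743/7) = 1.3024%
Sharpe = (r̄ − rf) / σ = (-0.2714 − 0.11) / 1.3024 = -0.3814 / 1.3024 = -0.2928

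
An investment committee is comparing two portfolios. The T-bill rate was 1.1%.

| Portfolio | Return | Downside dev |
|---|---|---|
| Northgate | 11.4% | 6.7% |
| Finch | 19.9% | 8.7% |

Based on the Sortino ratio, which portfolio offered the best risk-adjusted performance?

Finch

Northgate: Sortino ratio = (11.4% − 1.1%) / 6.7% = 1.537
Finch: Sortino ratio = (19.9% − 1.1%) / 8.7% = 2.161
Highest: Finch (2.161).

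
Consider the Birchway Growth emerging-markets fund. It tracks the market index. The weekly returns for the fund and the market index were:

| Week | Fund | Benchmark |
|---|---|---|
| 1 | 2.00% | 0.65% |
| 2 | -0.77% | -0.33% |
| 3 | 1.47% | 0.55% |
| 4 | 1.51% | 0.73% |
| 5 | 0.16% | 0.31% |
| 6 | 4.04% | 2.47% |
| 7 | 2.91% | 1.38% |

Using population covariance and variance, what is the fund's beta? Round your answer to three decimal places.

r̄p = 1.6171%,  r̄m = 0.8229%
Cov = Σ(rp − r̄p)(rm − r̄m) / 7 = 1.1706
Var(rm) = Σ(rm − r̄m)² / 7 = 0.6755
β = Cov / Var = 1.1706 / 0.6755 = 1.7329

1.733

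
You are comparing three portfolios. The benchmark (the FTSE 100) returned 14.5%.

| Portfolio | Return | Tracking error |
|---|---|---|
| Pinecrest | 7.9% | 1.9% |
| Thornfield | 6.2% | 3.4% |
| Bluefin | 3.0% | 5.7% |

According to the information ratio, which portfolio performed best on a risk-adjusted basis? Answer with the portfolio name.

Pinecrest: IR = (7.9% − 14.5%) / 1.9% = -3.474
Thornfield: IR = (6.2% − 14.5%) / 3.4% = -2.441
Bluefin: IR = (3.0% − 14.5%) / 5.7% = -2.018
Highest: Bluefin (-2.018).

Bluefin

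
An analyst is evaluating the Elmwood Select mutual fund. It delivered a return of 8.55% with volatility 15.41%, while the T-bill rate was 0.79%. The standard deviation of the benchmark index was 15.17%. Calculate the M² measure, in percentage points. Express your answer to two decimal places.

8.43

Sharpe = (Rp − Rf) / σp = (8.55% − 0.79%) / 15.41% = 0.5036
M² = Rf + Sharpe × σm = 0.79% + 0.5036 × 15.17% = 8.4296%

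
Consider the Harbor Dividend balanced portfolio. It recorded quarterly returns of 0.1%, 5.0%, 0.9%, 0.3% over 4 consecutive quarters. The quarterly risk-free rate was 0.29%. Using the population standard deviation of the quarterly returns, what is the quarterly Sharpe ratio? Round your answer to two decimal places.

0.64

Mean return r̄ = 6.30 / 4 = 1.5750%
Population std dev = √[15.9875 / 4] = 1.9992%
Sharpe = (r̄ − rf) / σ = (1.5750 − 0.29) / 1.9992 = 1.2850 / 1.9992 = 0.6428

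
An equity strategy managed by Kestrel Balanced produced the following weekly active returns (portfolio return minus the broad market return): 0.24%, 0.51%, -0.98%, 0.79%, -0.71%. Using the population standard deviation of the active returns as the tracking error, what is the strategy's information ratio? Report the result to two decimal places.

-0.04

Mean return r̄ = -0.150 / 5 = -0.0300%
Σ(r − r̄)² = 2.4018; population σ = √(2.4018/5) = 0.6931%
IR = r̄ / tracking error = -0.0300 / 0.6931 = -0.0433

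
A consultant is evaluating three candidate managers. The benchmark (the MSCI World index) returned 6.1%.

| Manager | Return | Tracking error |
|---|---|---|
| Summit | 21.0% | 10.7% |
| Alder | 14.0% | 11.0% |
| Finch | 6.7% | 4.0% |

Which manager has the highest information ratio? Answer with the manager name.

Summit: IR = (21.0% − 6.1%) / 10.7% = 1.393
Alder: IR = (14.0% − 6.1%) / 11.0% = 0.718
Finch: IR = (6.7% − 6.1%) / 4.0% = 0.150
Highest: Summit (1.393).

Summit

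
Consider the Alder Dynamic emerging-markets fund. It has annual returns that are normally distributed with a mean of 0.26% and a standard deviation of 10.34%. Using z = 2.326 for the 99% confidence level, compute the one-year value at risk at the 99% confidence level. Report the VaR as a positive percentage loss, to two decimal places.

VaR (as % loss) = −(μ − z·σ) = −(0.26% − 2.326 × 10.34%) = −(-23.79084%) = 23.79084%

23.79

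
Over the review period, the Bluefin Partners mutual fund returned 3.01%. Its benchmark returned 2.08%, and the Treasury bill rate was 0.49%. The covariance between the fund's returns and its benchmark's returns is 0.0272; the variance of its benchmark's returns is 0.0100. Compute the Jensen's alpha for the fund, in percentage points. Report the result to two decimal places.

-1.80

β = Cov / Var = 0.0272 / 0.0100 = 2.7200
E[R] = Rf + β(Rm − Rf) = 0.49% + 2.7200 × (2.08% − 0.49%) = 4.8148%
α = Rp − E[R] = 3.01% − 4.8148% = -1.8048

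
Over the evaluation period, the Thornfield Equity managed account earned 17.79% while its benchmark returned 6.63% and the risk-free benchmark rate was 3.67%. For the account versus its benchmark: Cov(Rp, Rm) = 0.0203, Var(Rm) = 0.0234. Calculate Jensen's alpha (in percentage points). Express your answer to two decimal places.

11.55

β = Cov / Var = 0.0203 / 0.0234 = 0.8675
E[R] = Rf + β(Rm − Rf) = 3.67% + 0.8675 × (6.63% − 3.67%) = 6.2378%
α = Rp − E[R] = 17.79% − 6.2378% = 11.5522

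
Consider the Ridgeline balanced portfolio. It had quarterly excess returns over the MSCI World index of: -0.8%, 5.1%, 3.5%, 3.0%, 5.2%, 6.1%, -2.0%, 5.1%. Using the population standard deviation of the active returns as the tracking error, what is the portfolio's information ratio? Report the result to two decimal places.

1.12

r̄ = (-0.8 + 5.1 + 3.5 + 3 + 5.2 + 6.1 − 2 + 5.1) / 8 = 3.1500%
Population std dev = √[62.7800 / 8] = 2.8013%
IR = r̄ / tracking error = 3.1500 / 2.8013 = 1.1245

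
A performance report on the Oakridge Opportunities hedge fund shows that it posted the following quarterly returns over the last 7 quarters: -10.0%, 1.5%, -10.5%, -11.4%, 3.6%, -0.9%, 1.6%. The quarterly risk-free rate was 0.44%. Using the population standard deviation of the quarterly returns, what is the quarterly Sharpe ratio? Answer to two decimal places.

-0.68

μ = (-10 + 1.5 − 10.5 − 11.4 + 3.6 − 0.9 + 1.6) / 7 = -3.7286%
Population σ = √[Σ(r − μ)² / 7] = √[261.4743 / 7] = √37.3535 = 6.1118%
Sharpe = (μ − rf) / σ = (-3.7286 − 0.44) / 6.1118 = -4.1686 / 6.1118 = -0.6821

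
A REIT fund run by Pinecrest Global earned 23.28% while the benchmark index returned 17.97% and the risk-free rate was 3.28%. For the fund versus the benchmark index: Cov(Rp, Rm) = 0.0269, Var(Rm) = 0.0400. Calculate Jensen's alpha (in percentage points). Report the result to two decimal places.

β = Cov / Var = 0.0269 / 0.0400 = 0.6725
E[R] = Rf + β(Rm − Rf) = 3.28% + 0.6725 × (17.97% − 3.28%) = 13.1590%
α = Rp − E[R] = 23.28% − 13.1590% = 10.1210

10.12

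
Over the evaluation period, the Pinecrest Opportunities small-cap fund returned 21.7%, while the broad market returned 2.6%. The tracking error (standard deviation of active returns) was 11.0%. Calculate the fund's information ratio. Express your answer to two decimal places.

IR = (Rp − Rb) / TE = (21.7% − 2.6%) / 11.0% = 19.10% / 11.0% = 1.7364

1.74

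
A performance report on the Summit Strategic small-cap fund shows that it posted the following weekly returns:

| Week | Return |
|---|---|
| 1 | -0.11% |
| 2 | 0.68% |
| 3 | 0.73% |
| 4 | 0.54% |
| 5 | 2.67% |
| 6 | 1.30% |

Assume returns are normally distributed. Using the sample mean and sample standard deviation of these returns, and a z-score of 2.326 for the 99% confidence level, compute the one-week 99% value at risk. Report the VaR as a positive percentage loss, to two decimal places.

Mean return μ = 5.810 / 6 = 0.9683%
Σ(r − μ)² = 4.4919; sample σ = √(4.4919/5) = 0.9478%
VaR = −(μ − z·σ) = −(0.9683 − 2.326 × 0.9478) = −(-1.2363) = 1.2363%

1.24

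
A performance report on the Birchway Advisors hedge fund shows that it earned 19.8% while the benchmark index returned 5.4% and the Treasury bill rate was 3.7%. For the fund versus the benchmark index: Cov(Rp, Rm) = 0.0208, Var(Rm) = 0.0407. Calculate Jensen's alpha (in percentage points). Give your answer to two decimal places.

15.23

β = Cov / Var = 0.0208 / 0.0407 = 0.5111
E[R] = Rf + β(Rm − Rf) = 3.7% + 0.5111 × (5.4% − 3.7%) = 4.5689%
α = Rp − E[R] = 19.8% − 4.5689% = 15.2311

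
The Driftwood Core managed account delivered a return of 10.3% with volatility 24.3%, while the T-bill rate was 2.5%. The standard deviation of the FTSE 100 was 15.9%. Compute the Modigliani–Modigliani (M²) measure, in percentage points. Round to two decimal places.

7.60

Sharpe = (Rp − Rf) / σp = (10.3% − 2.5%) / 24.3% = 0.3210
M² = Rf + Sharpe × σm = 2.5% + 0.3210 × 15.9% = 7.6039%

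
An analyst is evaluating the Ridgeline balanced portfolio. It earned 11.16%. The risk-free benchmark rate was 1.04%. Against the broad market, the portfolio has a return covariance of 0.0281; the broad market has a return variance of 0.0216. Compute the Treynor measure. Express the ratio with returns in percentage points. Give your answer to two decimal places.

7.78

β = Cov / Var = 0.0281 / 0.0216 = 1.3009
Treynor = (Rp − Rf) / β = (11.16% − 1.04%) / 1.3009 = 10.12 / 1.3009 = 7.7792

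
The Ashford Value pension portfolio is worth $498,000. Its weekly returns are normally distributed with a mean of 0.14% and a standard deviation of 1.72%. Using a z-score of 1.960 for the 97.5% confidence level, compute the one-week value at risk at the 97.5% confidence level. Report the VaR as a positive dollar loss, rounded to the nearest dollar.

$16,091

Return at the 97.5% tail: μ − z·σ = 0.14% − 1.960 × 1.72% = 0.14 − 3.3712 = -3.2312%
VaR = −(-3.2312%) × $498,000 = 3.2312% × $498,000 = $16,091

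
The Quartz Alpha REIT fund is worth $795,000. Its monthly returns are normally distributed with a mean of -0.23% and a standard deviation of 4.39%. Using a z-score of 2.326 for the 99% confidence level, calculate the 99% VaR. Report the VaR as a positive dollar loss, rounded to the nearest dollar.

Return at the 99% tail: μ − z·σ = -0.23% − 2.326 × 4.39% = -0.23 − 10.21114 = -10.44114%
VaR = −(-10.44114%) × $795,000 = 10.44114% × $795,000 = $83,007

$83,007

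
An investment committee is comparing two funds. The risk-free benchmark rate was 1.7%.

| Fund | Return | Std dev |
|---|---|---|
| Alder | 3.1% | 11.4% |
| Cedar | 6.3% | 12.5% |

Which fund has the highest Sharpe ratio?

Alder: Sharpe ratio = (3.1% − 1.7%) / 11.4% = 0.123
Cedar: Sharpe ratio = (6.3% − 1.7%) / 12.5% = 0.368
Highest: Cedar (0.368).

Cedar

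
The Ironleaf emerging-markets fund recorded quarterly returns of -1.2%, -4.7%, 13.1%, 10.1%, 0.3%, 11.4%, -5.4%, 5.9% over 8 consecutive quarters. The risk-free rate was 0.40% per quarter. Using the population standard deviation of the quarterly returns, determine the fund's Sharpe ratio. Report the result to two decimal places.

0.48

r̄ = (-1.2 − 4.7 + 13.1 + 10.1 + 0.3 + 11.4 − 5.4 + 5.9) / 8 = 29.50 / 8 = 3.6875%
Population σ = √[Σ(r − r̄)² / 8] = √[382.3888 / 8] = √47.7986 = 6.9137%
Sharpe = (r̄ − rf) / σ = (3.6875 − 0.4) / 6.9137 = 3.2875 / 6.9137 = 0.4755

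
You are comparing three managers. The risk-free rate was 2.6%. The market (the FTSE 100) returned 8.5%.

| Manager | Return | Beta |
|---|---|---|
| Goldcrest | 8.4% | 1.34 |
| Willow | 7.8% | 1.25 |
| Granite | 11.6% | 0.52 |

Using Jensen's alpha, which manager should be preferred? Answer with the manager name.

Granite

Goldcrest: α = 8.4% − [2.6% + 1.34 × (8.5% − 2.6%)] = -2.106
Willow: α = 7.8% − [2.6% + 1.25 × (8.5% − 2.6%)] = -2.175
Granite: α = 11.6% − [2.6% + 0.52 × (8.5% − 2.6%)] = 5.932
Highest: Granite (5.932).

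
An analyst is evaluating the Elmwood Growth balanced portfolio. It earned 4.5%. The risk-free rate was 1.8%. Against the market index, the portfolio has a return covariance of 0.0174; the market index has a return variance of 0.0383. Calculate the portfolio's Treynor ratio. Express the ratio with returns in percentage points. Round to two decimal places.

β = Cov / Var = 0.0174 / 0.0383 = 0.4543
Treynor = (Rp − Rf) / β = (4.5% − 1.8%) / 0.4543 = 2.70 / 0.4543 = 5.9432

5.94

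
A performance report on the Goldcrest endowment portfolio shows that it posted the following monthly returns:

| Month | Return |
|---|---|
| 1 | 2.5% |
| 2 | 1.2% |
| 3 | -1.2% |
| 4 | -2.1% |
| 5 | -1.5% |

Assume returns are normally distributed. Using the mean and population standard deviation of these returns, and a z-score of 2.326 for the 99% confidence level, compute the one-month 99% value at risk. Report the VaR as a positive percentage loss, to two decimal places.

4.32

Mean return r̄ = -1.10 / 5 = -0.2200%
Σ(r − r̄)² = (2.5 − (-0.2200))² + (1.2 − (-0.2200))² + (-1.2 − (-0.2200))² + … = 15.5480
population σ = √(15.5480 / 5) = √3.1096 = 1.7634%
VaR = −(r̄ − z·σ) = −(-0.2200 − 2.326 × 1.7634) = −(-4.3217) = 4.3217%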